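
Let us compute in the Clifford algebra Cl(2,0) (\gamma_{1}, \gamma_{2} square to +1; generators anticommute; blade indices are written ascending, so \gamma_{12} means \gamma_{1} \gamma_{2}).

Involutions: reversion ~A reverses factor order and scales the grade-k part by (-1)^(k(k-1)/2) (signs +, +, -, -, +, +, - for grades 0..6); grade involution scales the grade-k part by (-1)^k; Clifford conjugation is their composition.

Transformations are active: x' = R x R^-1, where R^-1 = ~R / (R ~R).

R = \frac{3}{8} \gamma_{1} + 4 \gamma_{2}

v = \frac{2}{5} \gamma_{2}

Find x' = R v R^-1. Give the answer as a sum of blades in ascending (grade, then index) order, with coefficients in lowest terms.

~R = \frac{3}{8} \gamma_{1} + 4 \gamma_{2}, and R ~R = \frac{1033}{64}, so R^-1 = ~R / (\frac{1033}{64}).
R v = \frac{8}{5} + \frac{3}{20} \gamma_{12}
Answer: \frac{384}{5165} \gamma_{1} + \frac{406}{1033} \gamma_{2}


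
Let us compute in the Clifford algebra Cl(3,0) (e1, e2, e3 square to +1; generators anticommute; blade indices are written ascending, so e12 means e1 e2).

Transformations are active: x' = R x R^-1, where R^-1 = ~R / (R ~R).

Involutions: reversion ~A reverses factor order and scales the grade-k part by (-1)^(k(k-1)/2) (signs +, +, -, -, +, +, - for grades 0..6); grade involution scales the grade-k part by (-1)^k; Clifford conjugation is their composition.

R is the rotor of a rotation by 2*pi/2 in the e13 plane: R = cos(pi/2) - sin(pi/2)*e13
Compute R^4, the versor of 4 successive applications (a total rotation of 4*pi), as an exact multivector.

Half-angle bookkeeping: 4 applications in e13 add up to rotor phase 4*pi/2 = 2*pi, so R^4 = cos(2*pi) - sin(2*pi)*e13.
cos(2*pi) = 1 and sin(2*pi) = 0, so R^4 = 1. The total rotation 4*pi is 2 full turns, so every vector returns to itself, yet the rotor is +1, back on the identity sheet (an even number of 2*pi turns).
Answer: 1


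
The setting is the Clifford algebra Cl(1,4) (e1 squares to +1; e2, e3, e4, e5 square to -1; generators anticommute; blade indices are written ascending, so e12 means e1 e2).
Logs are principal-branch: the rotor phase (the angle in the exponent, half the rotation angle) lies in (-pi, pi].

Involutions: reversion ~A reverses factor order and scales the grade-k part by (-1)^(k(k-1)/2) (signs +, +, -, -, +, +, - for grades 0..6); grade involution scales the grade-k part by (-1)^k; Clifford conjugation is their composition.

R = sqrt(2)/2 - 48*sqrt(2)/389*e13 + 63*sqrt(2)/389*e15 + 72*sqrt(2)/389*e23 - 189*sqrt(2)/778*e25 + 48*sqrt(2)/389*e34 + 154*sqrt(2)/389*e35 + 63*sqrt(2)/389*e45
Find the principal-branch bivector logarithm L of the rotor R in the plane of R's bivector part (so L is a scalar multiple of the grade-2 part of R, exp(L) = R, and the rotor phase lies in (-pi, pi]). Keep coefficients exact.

The scalar part of R is sqrt(2)/2, so the principal-branch rotor phase is pinned; divide the bivector part by its sine to get the unit plane — L is the phase times that plane.
Concretely: cos(phase) = sqrt(2)/2 gives phase = ±pi/4, and since phase/sin(phase) is even the sign is immaterial: L = (phase/sin(phase)) * <R>_2 = (sqrt(2)*pi/4) * <R>_2.
Answer: -24*pi/389*e13 + 63*pi/778*e15 + 36*pi/389*e23 - 189*pi/1556*e25 + 24*pi/389*e34 + 77*pi/389*e35 + 63*pi/778*e45


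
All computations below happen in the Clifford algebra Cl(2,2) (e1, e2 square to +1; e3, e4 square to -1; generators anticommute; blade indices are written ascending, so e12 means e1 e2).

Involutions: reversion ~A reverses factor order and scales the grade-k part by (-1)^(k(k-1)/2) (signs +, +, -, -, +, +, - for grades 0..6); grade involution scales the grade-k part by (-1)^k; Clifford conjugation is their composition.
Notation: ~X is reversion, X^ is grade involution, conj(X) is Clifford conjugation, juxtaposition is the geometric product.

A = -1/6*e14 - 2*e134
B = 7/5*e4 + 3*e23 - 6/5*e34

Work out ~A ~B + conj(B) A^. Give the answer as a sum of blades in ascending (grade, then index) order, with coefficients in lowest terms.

first term: -79/30*e1 - 13/5*e13 - 6*e124 - 1/2*e1234
second term: -13/6*e1 + 3*e13 + 6*e124 + 1/2*e1234
Answer: -24/5*e1 + 2/5*e13


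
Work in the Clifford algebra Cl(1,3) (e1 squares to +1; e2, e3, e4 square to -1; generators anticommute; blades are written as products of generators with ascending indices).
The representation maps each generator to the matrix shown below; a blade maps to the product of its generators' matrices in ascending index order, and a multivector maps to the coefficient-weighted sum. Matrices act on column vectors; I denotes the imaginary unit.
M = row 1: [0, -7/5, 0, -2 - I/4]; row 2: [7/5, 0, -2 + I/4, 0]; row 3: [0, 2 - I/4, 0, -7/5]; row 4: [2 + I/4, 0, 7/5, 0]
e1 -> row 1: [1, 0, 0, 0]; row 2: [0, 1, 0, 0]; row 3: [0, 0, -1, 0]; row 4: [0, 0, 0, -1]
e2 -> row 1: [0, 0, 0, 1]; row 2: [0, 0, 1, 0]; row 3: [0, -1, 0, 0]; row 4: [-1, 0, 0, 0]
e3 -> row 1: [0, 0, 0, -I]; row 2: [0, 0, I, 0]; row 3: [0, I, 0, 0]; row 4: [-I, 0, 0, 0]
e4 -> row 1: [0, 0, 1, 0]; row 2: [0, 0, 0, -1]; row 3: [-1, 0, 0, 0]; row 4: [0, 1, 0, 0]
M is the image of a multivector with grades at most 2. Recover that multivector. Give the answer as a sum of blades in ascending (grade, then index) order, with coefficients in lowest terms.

Method: the blade images are trace-orthogonal — tr(rho(e_A) rho(e_B)^-1) = 4 if A = B and 0 otherwise — and rho(e_A)^-1 = (e_A)^2 * rho(e_A) with (e_A)^2 = +1 or -1, so the coefficient of e_A in the preimage is (e_A)^2 * tr(M rho(e_A))/4.
Nonzero projections over blades of grade <= 2: e2: (e2)^2 = -1, tr(M rho(e2)) = 8, coefficient -2; e1 e3: (e1 e3)^2 = +1, tr(M rho(e1 e3)) = 1, coefficient 1/4; e2 e4: (e2 e4)^2 = -1, tr(M rho(e2 e4)) = 28/5, coefficient -7/5. Every other blade of grade <= 2 projects to 0.
Answer: -2*e2 + 1/4*e1 e3 - 7/5*e2 e4


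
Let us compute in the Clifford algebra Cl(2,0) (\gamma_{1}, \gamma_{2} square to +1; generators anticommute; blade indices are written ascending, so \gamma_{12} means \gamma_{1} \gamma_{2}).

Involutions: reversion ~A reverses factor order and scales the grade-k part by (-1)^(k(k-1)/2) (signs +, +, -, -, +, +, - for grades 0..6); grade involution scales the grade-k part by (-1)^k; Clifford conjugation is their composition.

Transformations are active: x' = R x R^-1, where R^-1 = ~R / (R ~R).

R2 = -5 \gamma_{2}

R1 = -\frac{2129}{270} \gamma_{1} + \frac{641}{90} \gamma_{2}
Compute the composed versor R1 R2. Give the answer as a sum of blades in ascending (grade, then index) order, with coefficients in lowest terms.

Distribute over the terms of R2 (each basis-blade product reordered to ascending indices, repeated generators contracted through their squares):
R1 (-5 \gamma_{2}) = -\frac{641}{18} + \frac{2129}{54} \gamma_{12}
Answer: -\frac{641}{18} + \frac{2129}{54} \gamma_{12}


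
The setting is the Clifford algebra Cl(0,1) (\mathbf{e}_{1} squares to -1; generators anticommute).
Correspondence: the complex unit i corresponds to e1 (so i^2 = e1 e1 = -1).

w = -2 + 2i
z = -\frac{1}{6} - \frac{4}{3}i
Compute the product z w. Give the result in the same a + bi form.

In blades: z = -\frac{1}{6} - \frac{4}{3} e_{1}, w = -2 + 2 e_{1}.
Distribute z over w term by term (generator squares from the signature, products reordered to ascending indices): (-\frac{1}{6})*w = \frac{1}{3} - \frac{1}{3} e_{1}; (-\frac{4}{3} e_{1})*w = \frac{8}{3} + \frac{8}{3} e_{1}.
Sum: 3 + \frac{7}{3} e_{1}; translating back through the correspondence:
Answer: 3 + \frac{7}{3}i


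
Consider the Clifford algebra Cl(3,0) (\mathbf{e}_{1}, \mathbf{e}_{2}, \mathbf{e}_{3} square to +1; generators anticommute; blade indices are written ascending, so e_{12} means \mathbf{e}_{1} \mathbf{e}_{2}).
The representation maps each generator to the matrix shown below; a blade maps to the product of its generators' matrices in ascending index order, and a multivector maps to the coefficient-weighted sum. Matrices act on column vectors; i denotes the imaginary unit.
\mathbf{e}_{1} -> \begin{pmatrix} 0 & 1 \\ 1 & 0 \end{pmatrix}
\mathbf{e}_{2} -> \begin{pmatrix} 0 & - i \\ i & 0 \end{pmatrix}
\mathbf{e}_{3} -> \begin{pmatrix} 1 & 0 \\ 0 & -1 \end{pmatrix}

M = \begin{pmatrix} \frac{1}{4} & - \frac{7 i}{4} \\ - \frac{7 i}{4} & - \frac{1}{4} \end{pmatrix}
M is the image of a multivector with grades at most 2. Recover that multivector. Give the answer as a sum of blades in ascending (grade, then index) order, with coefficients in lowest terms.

Method: 1, rho(e_{1}), rho(e_{2}), rho(e_{3}) form a trace-orthogonal basis of the 2x2 complex matrices (tr(X Y) = 2 if X = Y, else 0), so M = m0*1 + m1*rho(e_{1}) + m2*rho(e_{2}) + m3*rho(e_{3}) with m0 = tr(M)/2 = 0, m1 = tr(M rho(e_{1}))/2 = - \frac{7 i}{4}, m2 = tr(M rho(e_{2}))/2 = 0, m3 = tr(M rho(e_{3}))/2 = \frac{1}{4}.
Multiplying table entries, the bivector images are rho(e_{12}) = i*rho(e_{3}), rho(e_{13}) = -i*rho(e_{2}), rho(e_{23}) = i*rho(e_{1}); with real blade coefficients the real parts of m0..m3 are the coefficients of 1, e_{1}, e_{2}, e_{3} and the imaginary parts give the bivectors (e_{23}: Im m1, e_{13}: -Im m2, e_{12}: Im m3).
Answer: \frac{1}{4} e_{3} - \frac{7}{4} e_{23}


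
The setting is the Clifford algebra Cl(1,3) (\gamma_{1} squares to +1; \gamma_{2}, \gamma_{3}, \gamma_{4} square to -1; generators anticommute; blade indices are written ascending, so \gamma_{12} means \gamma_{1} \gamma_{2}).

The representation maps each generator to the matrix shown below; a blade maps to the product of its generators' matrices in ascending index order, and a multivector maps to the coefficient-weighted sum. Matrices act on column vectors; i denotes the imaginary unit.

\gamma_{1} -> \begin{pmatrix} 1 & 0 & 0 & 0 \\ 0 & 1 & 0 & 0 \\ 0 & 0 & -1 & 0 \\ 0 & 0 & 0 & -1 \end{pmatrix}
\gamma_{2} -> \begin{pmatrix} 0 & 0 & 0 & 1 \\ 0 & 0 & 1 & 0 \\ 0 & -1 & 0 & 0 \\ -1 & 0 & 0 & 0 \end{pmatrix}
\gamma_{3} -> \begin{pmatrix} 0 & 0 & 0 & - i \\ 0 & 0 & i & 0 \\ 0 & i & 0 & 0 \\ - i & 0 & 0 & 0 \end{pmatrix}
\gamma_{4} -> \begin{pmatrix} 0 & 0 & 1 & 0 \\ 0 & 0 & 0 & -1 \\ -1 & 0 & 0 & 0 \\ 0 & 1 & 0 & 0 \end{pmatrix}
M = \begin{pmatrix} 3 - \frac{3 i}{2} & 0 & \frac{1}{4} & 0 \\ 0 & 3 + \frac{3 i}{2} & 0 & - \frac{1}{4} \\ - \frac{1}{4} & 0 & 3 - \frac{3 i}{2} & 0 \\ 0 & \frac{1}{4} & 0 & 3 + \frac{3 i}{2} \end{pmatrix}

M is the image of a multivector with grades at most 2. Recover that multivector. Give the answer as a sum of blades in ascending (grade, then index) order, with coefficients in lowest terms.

Method: the blade images are trace-orthogonal — tr(rho(e_A) rho(e_B)^-1) = 4 if A = B and 0 otherwise — and rho(e_A)^-1 = (e_A)^2 * rho(e_A) with (e_A)^2 = +1 or -1, so the coefficient of e_A in the preimage is (e_A)^2 * tr(M rho(e_A))/4.
Nonzero projections over blades of grade <= 2: 1: (1)^2 = +1, tr(M 1) = 12, coefficient 3; \gamma_{4}: (\gamma_{4})^2 = -1, tr(M rho(\gamma_{4})) = -1, coefficient \frac{1}{4}; \gamma_{23}: (\gamma_{23})^2 = -1, tr(M rho(\gamma_{23})) = -6, coefficient \frac{3}{2}. Every other blade of grade <= 2 projects to 0.
Answer: 3 + \frac{1}{4} \gamma_{4} + \frac{3}{2} \gamma_{23}


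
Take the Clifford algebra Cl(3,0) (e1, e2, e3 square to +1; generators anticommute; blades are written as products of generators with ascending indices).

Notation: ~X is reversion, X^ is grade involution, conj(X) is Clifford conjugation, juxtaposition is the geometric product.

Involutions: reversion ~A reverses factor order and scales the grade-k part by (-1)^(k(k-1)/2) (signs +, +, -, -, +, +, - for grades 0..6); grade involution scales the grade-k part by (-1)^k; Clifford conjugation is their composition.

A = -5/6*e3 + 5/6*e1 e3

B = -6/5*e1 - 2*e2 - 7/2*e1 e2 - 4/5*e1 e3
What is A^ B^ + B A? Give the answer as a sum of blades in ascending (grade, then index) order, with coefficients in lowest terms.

first term: 2/3 + 2/3*e1 - e3 - e1 e3 - 55/12*e2 e3 - 55/12*e1 e2 e3
second term: 2/3 + 2/3*e1 - e3 + e1 e3 + 55/12*e2 e3 + 55/12*e1 e2 e3
Answer: 4/3 + 4/3*e1 - 2*e3


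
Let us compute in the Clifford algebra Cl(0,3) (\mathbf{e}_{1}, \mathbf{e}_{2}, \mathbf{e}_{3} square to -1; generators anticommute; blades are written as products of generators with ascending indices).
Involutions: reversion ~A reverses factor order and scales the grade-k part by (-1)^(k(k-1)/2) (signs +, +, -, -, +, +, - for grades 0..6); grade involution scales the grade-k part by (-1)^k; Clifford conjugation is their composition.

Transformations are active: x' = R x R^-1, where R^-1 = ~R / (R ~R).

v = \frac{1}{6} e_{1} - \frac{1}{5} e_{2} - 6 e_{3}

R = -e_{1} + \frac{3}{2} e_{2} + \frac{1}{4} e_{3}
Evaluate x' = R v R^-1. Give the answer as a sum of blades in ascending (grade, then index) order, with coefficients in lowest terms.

~R = -e_{1} + \frac{3}{2} e_{2} + \frac{1}{4} e_{3}, and R ~R = -\frac{53}{16}, so R^-1 = ~R / (-\frac{53}{16}).
R v = \frac{59}{30} - \frac{1}{20} e_{1} e_{2} + \frac{143}{24} e_{1} e_{3} - \frac{179}{20} e_{2} e_{3}
Answer: \frac{541}{530} e_{1} - \frac{419}{265} e_{2} + \frac{4534}{795} e_{3}


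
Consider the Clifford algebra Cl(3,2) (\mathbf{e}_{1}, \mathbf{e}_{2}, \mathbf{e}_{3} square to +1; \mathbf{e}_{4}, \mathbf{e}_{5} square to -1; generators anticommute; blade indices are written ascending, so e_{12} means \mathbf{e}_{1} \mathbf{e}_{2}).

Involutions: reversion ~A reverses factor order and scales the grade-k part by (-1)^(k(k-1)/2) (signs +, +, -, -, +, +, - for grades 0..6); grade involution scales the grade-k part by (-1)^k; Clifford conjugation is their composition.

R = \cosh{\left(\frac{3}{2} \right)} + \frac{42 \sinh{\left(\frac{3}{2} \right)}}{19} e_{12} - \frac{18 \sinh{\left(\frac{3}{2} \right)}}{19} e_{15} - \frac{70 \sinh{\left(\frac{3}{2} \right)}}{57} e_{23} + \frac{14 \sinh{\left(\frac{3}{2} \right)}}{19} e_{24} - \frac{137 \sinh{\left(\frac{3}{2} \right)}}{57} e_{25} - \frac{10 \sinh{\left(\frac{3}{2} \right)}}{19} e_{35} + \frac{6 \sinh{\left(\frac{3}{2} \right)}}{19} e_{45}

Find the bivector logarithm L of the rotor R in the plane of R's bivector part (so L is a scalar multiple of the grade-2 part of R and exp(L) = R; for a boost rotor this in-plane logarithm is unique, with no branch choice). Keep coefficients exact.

The scalar part of R is \cosh{\left(\frac{3}{2} \right)}, so cosh pins the rapidity up to sign — the sign comes from the bivector part; dividing that part by sinh of the rapidity yields the plane, and the in-plane L = rapidity * plane is unique because the two sign choices cancel.
Concretely: cosh(rapidity) = \cosh{\left(\frac{3}{2} \right)} gives rapidity = ±\frac{3}{2}, and since rapidity/sinh(rapidity) is even the sign is immaterial: L = (rapidity/sinh(rapidity)) * <R>_2 = (\frac{3}{2 \sinh{\left(\frac{3}{2} \right)}}) * <R>_2.
Answer: \frac{63}{19} e_{12} - \frac{27}{19} e_{15} - \frac{35}{19} e_{23} + \frac{21}{19} e_{24} - \frac{137}{38} e_{25} - \frac{15}{19} e_{35} + \frac{9}{19} e_{45}


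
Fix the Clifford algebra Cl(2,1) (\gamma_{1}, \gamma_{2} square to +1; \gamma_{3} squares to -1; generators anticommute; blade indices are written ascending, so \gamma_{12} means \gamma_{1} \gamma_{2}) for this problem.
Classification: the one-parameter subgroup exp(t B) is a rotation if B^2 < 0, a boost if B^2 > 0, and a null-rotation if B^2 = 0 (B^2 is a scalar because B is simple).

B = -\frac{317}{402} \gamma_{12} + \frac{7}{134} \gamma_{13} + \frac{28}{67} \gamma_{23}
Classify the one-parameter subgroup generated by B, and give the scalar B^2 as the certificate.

B^2 term by term: the squares give (-\frac{317}{402})^2*(\gamma_{12})^2 + (\frac{7}{134})^2*(\gamma_{13})^2 + (\frac{28}{67})^2*(\gamma_{23})^2 = \frac{100489}{161604}*(-1) + \frac{49}{17956}*(+1) + \frac{784}{4489}*(+1) = -\frac{4}{9} (each basis 2-blade squares to minus the product of its generators' squares); cross terms between blades sharing an index anticommute and cancel. So B^2 = -\frac{4}{9}.
Answer: rotation, certificate B^2 = -\frac{4}{9}. Key observation: B^2 = -\frac{4}{9} is a conjugation invariant, so its sign decides the class regardless of the surface form of B.


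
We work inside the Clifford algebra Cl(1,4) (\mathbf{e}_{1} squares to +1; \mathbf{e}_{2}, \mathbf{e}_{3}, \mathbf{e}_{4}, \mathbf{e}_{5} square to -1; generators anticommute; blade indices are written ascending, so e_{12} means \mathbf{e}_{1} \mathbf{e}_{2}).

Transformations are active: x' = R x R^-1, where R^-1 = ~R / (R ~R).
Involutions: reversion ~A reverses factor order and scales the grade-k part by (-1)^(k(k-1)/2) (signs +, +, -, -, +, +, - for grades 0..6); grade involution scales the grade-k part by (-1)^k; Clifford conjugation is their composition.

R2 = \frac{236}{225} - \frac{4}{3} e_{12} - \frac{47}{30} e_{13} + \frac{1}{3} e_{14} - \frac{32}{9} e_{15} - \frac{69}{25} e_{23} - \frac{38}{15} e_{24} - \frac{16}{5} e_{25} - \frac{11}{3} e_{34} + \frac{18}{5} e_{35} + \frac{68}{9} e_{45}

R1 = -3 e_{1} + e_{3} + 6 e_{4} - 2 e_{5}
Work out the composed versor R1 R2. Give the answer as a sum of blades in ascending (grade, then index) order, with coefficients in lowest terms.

Distribute over the terms of R1 (each basis-blade product reordered to ascending indices, repeated generators contracted through their squares):
(-3 e_{1}) R2 = -\frac{236}{75} e_{1} + 4 e_{2} + \frac{47}{10} e_{3} - e_{4} + \frac{32}{3} e_{5} + \frac{207}{25} e_{123} + \frac{38}{5} e_{124} + \frac{48}{5} e_{125} + 11 e_{134} - \frac{54}{5} e_{135} - \frac{68}{3} e_{145}
(e_{3}) R2 = -\frac{47}{30} e_{1} - \frac{69}{25} e_{2} + \frac{236}{225} e_{3} + \frac{11}{3} e_{4} - \frac{18}{5} e_{5} - \frac{4}{3} e_{123} - \frac{1}{3} e_{134} + \frac{32}{9} e_{135} + \frac{38}{15} e_{234} + \frac{16}{5} e_{235} + \frac{68}{9} e_{345}
(6 e_{4}) R2 = 2 e_{1} - \frac{76}{5} e_{2} - 22 e_{3} + \frac{472}{75} e_{4} - \frac{136}{3} e_{5} - 8 e_{124} - \frac{47}{5} e_{134} + \frac{64}{3} e_{145} - \frac{414}{25} e_{234} + \frac{96}{5} e_{245} - \frac{108}{5} e_{345}
(-2 e_{5}) R2 = \frac{64}{9} e_{1} + \frac{32}{5} e_{2} - \frac{36}{5} e_{3} - \frac{136}{9} e_{4} - \frac{472}{225} e_{5} + \frac{8}{3} e_{125} + \frac{47}{15} e_{135} - \frac{2}{3} e_{145} + \frac{138}{25} e_{235} + \frac{76}{15} e_{245} + \frac{22}{3} e_{345}
Summing the partial products and collecting blades:
Answer: \frac{1979}{450} e_{1} - \frac{189}{25} e_{2} - \frac{10553}{450} e_{3} - \frac{1384}{225} e_{4} - \frac{9082}{225} e_{5} + \frac{521}{75} e_{123} - \frac{2}{5} e_{124} + \frac{184}{15} e_{125} + \frac{19}{15} e_{134} - \frac{37}{9} e_{135} - 2 e_{145} - \frac{1052}{75} e_{234} + \frac{218}{25} e_{235} + \frac{364}{15} e_{245} - \frac{302}{45} e_{345}


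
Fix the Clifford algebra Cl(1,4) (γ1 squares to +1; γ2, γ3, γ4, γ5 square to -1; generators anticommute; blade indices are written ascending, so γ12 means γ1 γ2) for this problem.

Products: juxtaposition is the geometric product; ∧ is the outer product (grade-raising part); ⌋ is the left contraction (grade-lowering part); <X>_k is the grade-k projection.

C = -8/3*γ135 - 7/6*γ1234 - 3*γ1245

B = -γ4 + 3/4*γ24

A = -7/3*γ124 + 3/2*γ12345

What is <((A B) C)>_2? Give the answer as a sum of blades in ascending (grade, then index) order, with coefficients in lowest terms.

step 1: 7/4*γ1 - 7/3*γ12 + 9/8*γ135 - 3/2*γ1235
step 2: 3 + 4*γ2 + 65/9*γ34 - 14/3*γ35 + 21/4*γ45 - 65/12*γ234 - 56/9*γ235 - 63/16*γ245
step 3: 65/9*γ34 - 14/3*γ35 + 21/4*γ45
Answer: 65/9*γ34 - 14/3*γ35 + 21/4*γ45


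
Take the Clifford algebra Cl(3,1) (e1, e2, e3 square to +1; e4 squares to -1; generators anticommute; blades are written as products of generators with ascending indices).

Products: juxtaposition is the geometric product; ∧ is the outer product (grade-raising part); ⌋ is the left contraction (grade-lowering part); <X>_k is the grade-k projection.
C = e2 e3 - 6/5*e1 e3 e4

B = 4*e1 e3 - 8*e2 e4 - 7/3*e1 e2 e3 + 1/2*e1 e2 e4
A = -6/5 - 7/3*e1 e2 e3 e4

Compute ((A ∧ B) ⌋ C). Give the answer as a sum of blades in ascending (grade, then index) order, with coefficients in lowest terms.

step 1: -24/5*e1 e3 + 48/5*e2 e4 + 14/5*e1 e2 e3 - 3/5*e1 e2 e4
step 2: -144/25*e4
Answer: -144/25*e4


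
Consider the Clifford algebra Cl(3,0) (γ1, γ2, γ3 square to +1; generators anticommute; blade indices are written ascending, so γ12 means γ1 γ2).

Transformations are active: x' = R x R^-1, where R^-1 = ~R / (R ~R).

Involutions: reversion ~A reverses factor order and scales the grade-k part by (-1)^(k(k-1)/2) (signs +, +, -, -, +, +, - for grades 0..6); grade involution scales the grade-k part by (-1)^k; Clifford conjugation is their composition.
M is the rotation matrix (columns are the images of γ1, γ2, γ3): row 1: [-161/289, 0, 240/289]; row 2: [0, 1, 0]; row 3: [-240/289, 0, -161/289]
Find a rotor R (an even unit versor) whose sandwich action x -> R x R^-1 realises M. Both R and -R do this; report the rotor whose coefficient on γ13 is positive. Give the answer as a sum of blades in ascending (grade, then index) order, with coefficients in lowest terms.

Method: write R = a + b12*γ12 + b13*γ13 + b23*γ23 with a^2 + b12^2 + b13^2 + b23^2 = 1 (so R^-1 = ~R). Expanding the columns R e_j ~R gives tr M = 4a^2 - 1 and, from the antisymmetric part, M21 - M12 = -4a*b12, M13 - M31 = 4a*b13, M32 - M23 = -4a*b23.
Here tr M = -33/289, so a^2 = (1 + tr M)/4 = 64/289 and a = ±8/17. Taking a = 8/17: M21 - M12 = 0, M13 - M31 = 480/289, M32 - M23 = 0, giving b12 = 0, b13 = 15/17, b23 = 0, i.e. R = 8/17 + 15/17*γ13.
Its γ13 coefficient is already positive.
Answer: 8/17 + 15/17*γ13. Uniqueness: Spin(3) -> SO(3) maps R and -R to the same rotation of trace -33/289; fixing the sign of the γ13 coefficient removes the ambiguity.


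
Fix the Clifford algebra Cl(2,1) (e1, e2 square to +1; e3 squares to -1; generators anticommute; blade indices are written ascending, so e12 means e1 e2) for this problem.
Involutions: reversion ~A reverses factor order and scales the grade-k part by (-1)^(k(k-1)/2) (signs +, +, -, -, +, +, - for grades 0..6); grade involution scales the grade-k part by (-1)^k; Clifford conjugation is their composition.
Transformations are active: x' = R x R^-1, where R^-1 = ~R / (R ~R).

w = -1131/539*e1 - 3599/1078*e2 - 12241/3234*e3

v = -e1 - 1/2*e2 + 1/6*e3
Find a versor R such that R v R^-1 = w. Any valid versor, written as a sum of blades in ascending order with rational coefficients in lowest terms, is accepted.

The midline construction: v and w both square to 11/9, so reflecting in their sum -1670/539*e1 - 2069/539*e2 - 5851/1617*e3 exchanges them.
Answer: -1670/539*e1 - 2069/539*e2 - 5851/1617*e3


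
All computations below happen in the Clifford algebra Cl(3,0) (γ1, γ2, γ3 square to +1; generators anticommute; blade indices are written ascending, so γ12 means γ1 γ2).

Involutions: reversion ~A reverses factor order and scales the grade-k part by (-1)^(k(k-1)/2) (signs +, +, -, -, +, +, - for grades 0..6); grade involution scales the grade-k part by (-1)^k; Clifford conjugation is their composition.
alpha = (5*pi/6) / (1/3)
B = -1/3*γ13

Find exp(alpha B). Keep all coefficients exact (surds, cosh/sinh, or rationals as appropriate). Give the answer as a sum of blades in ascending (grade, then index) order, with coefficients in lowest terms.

B^2 = (-1/3)^2*(γ13)^2 = 1/9*(-1) = -1/9 (a basis 2-blade squares to minus the product of its generators' squares).
B^2 = -1/9 — B^2 < 0, so the exponential closes trigonometrically: l = 1/3, alpha*l = 5*pi/6, so exp(alpha B) = cos(5*pi/6) + (sin(5*pi/6)/(1/3))*B = -sqrt(3)/2 + (3/2)*B.
Answer: -sqrt(3)/2 - 1/2*γ13


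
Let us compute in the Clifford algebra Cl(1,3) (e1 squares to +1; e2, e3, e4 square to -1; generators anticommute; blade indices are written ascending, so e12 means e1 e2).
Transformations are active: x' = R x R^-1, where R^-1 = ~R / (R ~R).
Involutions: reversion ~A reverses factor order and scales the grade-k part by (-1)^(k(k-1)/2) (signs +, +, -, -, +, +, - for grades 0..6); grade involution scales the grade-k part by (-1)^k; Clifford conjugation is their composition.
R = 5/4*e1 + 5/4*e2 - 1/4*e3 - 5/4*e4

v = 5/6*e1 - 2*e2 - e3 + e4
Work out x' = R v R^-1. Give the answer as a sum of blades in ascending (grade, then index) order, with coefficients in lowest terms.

~R = 5/4*e1 + 5/4*e2 - 1/4*e3 - 5/4*e4, and R ~R = -13/8, so R^-1 = ~R / (-13/8).
R v = 109/24 - 85/24*e12 - 25/24*e13 + 55/24*e14 - 7/4*e23 - 5/4*e24 - 3/2*e34
Answer: -305/39*e1 - 389/78*e2 + 187/78*e3 + 467/78*e4


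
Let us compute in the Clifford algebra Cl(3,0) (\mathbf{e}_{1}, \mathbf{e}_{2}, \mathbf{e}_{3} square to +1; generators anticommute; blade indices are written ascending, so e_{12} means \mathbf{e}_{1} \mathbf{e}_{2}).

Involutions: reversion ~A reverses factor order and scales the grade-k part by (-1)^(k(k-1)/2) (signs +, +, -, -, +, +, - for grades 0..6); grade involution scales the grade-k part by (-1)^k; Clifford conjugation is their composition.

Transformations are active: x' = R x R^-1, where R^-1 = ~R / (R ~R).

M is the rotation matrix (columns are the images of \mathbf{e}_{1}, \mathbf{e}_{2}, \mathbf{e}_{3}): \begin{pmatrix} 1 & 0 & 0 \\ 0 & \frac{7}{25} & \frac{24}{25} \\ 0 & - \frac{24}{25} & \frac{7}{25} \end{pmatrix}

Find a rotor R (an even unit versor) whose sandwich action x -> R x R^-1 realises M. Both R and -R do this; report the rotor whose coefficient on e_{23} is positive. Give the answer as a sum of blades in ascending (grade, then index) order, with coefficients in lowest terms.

Method: write R = a + b12*e_{12} + b13*e_{13} + b23*e_{23} with a^2 + b12^2 + b13^2 + b23^2 = 1 (so R^-1 = ~R). Expanding the columns R e_j ~R gives tr M = 4a^2 - 1 and, from the antisymmetric part, M21 - M12 = -4a*b12, M13 - M31 = 4a*b13, M32 - M23 = -4a*b23.
Here tr M = \frac{39}{25}, so a^2 = (1 + tr M)/4 = \frac{16}{25} and a = ±\frac{4}{5}. Taking a = \frac{4}{5}: M21 - M12 = 0, M13 - M31 = 0, M32 - M23 = -\frac{48}{25}, giving b12 = 0, b13 = 0, b23 = \frac{3}{5}, i.e. R = \frac{4}{5} + \frac{3}{5} e_{23}.
Its e_{23} coefficient is already positive.
Answer: \frac{4}{5} + \frac{3}{5} e_{23}. Why the constraint matters: R and -R act identically through the sandwich — M has trace \frac{39}{25} either way — so only the sign condition on e_{23} picks one of the two preimages.


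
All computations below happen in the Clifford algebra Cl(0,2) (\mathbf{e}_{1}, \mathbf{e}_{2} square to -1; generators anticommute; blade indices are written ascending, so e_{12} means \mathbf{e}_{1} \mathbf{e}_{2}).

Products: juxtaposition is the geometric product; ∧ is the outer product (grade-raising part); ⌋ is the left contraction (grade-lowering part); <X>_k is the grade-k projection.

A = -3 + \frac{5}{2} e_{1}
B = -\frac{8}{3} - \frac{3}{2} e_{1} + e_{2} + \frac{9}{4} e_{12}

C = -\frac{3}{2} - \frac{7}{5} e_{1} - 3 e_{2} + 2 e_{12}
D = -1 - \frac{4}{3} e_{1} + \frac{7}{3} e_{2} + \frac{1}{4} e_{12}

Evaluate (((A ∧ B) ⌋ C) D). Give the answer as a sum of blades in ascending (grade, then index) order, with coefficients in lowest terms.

step 1: 8 - \frac{13}{6} e_{1} - 3 e_{2} - \frac{17}{4} e_{12}
step 2: -\frac{233}{15} - \frac{86}{5} e_{1} - \frac{59}{3} e_{2} + 16 e_{12}
step 3: \frac{1552}{45} - \frac{781}{180} e_{1} - \frac{605}{18} e_{2} - \frac{15523}{180} e_{12}
Answer: \frac{1552}{45} - \frac{781}{180} e_{1} - \frac{605}{18} e_{2} - \frac{15523}{180} e_{12}


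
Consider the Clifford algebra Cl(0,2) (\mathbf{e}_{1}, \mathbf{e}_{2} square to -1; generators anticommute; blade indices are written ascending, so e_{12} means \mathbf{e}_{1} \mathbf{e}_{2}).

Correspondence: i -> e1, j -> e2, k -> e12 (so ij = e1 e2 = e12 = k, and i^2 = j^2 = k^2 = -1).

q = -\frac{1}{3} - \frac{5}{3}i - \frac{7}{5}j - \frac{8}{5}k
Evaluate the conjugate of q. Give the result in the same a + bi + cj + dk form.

In blades: q = -\frac{1}{3} - \frac{5}{3} e_{1} - \frac{7}{5} e_{2} - \frac{8}{5} e_{12}.
Conjugation here is Clifford conjugation: the scalar is fixed and the grade-1 and grade-2 blades all flip sign, giving -\frac{1}{3} + \frac{5}{3} e_{1} + \frac{7}{5} e_{2} + \frac{8}{5} e_{12}; translating back:
Answer: -\frac{1}{3} + \frac{5}{3}i + \frac{7}{5}j + \frac{8}{5}k


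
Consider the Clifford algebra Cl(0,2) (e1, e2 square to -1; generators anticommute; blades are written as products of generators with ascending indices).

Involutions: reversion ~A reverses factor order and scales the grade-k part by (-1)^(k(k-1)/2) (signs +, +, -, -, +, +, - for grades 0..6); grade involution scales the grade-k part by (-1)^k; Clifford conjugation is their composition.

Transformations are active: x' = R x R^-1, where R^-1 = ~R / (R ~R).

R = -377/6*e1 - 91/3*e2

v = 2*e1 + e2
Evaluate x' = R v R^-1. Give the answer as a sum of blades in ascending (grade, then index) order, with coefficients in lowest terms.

~R = -377/6*e1 - 91/3*e2, and R ~R = -175253/36, so R^-1 = ~R / (-175253/36).
R v = 156 - 13/6*e1 e2
Answer: 2102/1037*e1 + 979/1037*e2


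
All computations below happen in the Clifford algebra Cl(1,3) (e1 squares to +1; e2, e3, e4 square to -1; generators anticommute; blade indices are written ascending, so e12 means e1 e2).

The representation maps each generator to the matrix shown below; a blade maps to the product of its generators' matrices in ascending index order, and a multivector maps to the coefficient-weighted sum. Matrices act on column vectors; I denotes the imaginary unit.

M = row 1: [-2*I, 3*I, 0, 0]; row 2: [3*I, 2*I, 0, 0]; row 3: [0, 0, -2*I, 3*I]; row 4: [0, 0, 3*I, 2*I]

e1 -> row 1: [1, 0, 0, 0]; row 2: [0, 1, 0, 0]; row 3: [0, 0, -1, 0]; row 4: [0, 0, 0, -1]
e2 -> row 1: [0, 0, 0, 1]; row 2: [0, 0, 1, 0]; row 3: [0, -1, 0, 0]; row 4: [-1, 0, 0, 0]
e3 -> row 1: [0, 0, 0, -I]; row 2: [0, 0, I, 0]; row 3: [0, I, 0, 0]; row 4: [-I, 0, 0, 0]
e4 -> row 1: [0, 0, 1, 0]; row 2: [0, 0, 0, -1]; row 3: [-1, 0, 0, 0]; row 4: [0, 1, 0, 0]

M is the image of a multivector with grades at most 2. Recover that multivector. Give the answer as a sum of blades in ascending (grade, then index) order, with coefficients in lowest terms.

Method: the blade images are trace-orthogonal — tr(rho(e_A) rho(e_B)^-1) = 4 if A = B and 0 otherwise — and rho(e_A)^-1 = (e_A)^2 * rho(e_A) with (e_A)^2 = +1 or -1, so the coefficient of e_A in the preimage is (e_A)^2 * tr(M rho(e_A))/4.
Nonzero projections over blades of grade <= 2: e23: (e23)^2 = -1, tr(M rho(e23)) = -8, coefficient 2; e34: (e34)^2 = -1, tr(M rho(e34)) = 12, coefficient -3. Every other blade of grade <= 2 projects to 0.
Answer: 2*e23 - 3*e34


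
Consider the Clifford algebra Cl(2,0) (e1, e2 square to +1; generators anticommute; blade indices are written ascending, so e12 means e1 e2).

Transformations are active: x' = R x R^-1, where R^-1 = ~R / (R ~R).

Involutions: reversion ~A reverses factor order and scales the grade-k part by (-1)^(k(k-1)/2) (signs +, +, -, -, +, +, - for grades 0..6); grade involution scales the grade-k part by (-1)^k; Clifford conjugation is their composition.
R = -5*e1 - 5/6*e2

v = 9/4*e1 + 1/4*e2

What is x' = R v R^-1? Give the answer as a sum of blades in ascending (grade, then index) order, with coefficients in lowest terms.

~R = -5*e1 - 5/6*e2, and R ~R = 925/36, so R^-1 = ~R / (925/36).
R v = -275/24 + 5/8*e12
Answer: 327/148*e1 + 73/148*e2


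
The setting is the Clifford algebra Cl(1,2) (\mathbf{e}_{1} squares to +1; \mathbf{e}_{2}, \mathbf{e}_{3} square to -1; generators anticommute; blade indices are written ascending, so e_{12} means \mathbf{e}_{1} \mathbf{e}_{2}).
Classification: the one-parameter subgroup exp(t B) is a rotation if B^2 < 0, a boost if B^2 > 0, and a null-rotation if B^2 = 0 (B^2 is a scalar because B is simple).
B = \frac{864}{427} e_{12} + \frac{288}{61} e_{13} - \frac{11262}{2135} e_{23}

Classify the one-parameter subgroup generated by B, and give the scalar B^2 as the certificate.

B^2 term by term: the squares give (\frac{864}{427})^2*(e_{12})^2 + (\frac{288}{61})^2*(e_{13})^2 + (-\frac{11262}{2135})^2*(e_{23})^2 = \frac{746496}{182329}*(+1) + \frac{82944}{3721}*(+1) + \frac{126832644}{4558225}*(-1) = -\frac{36}{25} (each basis 2-blade squares to minus the product of its generators' squares); cross terms between blades sharing an index anticommute and cancel. So B^2 = -\frac{36}{25}.
Answer: rotation, certificate B^2 = -\frac{36}{25}. Key observation: B^2 = -\frac{36}{25} is a conjugation invariant, so its sign decides the class regardless of the surface form of B.


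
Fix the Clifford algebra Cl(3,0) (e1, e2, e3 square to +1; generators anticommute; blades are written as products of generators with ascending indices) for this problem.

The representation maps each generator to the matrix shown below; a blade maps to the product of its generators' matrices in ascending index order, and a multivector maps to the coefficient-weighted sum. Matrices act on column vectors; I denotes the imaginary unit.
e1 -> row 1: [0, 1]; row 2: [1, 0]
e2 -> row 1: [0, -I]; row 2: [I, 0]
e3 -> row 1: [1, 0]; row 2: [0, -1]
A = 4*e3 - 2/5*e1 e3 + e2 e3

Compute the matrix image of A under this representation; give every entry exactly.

Bivector images (products of the table entries): rho(e1 e3) = rho(e1)rho(e3) = row 1: [0, -1]; row 2: [1, 0]; rho(e2 e3) = rho(e2)rho(e3) = row 1: [0, I]; row 2: [I, 0].
M = (4)*rho(e3) + (-2/5)*rho(e1 e3) + (1)*rho(e2 e3), summed entrywise:
Answer: row 1: [4, 2/5 + I]; row 2: [-2/5 + I, -4]


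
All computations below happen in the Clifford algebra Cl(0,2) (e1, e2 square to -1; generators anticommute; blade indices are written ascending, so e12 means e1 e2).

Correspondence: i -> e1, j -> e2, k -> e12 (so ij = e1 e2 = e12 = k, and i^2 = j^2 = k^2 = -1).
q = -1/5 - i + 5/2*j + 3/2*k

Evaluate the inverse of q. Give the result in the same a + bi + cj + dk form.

In blades: q = -1/5 - e1 + 5/2*e2 + 3/2*e12.
With qbar = -1/5 + e1 - 5/2*e2 - 3/2*e12 (scalar fixed, mapped units negated), q qbar = 477/50 (the sum of squared coefficients), so q^-1 = qbar / (477/50) = -10/477 + 50/477*e1 - 125/477*e2 - 25/159*e12; translating back:
Answer: -10/477 + 50/477*i - 125/477*j - 25/159*k


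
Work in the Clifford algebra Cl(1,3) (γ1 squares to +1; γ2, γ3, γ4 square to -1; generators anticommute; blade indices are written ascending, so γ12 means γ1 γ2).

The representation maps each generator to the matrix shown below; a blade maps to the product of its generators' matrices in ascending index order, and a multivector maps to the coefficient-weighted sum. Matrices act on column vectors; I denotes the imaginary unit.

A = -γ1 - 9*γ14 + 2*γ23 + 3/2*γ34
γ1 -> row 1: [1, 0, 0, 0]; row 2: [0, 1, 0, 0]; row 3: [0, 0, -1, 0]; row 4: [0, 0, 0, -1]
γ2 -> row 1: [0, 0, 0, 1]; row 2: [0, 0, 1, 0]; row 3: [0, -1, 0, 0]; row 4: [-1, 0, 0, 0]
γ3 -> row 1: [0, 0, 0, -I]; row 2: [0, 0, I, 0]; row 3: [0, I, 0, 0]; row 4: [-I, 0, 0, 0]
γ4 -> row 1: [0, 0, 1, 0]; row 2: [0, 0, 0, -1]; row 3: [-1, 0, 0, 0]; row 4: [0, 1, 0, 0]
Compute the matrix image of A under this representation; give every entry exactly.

Bivector images (products of the table entries): rho(γ14) = rho(γ1)rho(γ4) = row 1: [0, 0, 1, 0]; row 2: [0, 0, 0, -1]; row 3: [1, 0, 0, 0]; row 4: [0, -1, 0, 0]; rho(γ23) = rho(γ2)rho(γ3) = row 1: [-I, 0, 0, 0]; row 2: [0, I, 0, 0]; row 3: [0, 0, -I, 0]; row 4: [0, 0, 0, I]; rho(γ34) = rho(γ3)rho(γ4) = row 1: [0, -I, 0, 0]; row 2: [-I, 0, 0, 0]; row 3: [0, 0, 0, -I]; row 4: [0, 0, -I, 0].
M = (-1)*rho(γ1) + (-9)*rho(γ14) + (2)*rho(γ23) + (3/2)*rho(γ34), summed entrywise:
Answer: row 1: [-1 - 2*I, -3*I/2, -9, 0]; row 2: [-3*I/2, -1 + 2*I, 0, 9]; row 3: [-9, 0, 1 - 2*I, -3*I/2]; row 4: [0, 9, -3*I/2, 1 + 2*I]


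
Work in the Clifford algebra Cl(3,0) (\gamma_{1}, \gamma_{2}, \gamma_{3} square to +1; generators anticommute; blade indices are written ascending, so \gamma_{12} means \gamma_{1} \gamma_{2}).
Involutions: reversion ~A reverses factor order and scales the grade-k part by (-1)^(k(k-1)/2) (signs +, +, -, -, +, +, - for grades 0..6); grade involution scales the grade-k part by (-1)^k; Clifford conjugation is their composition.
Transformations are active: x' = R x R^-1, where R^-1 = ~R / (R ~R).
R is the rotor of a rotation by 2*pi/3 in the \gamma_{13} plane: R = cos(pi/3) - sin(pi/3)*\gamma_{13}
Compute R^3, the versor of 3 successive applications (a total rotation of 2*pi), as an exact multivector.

Rotor phase runs at HALF the rotation angle; powers of one rotor simply add phase, so after 3 steps in \gamma_{13} the phase is 3*pi/3 = \pi and R^3 = cos(\pi) - sin(\pi)*\gamma_{13}.
cos(\pi) = -1 and sin(\pi) = 0, so R^3 = -1. The total rotation 2*pi is 1 full turn, so every vector returns to itself, yet the rotor is -1, on the OTHER sheet of the double cover (an odd number of 2*pi turns).
Answer: -1


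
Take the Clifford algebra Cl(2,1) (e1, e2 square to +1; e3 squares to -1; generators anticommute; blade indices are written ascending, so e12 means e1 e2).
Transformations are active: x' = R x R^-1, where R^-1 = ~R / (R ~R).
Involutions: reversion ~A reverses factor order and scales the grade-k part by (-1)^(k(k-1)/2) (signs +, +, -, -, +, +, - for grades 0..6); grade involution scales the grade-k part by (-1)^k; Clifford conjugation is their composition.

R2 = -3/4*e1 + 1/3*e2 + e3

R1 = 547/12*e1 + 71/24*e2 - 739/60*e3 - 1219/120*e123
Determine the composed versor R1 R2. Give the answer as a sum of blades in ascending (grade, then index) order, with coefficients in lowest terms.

Distribute over the terms of R2 (each basis-blade product reordered to ascending indices, repeated generators contracted through their squares):
R1 (-3/4*e1) = -547/16 + 71/32*e12 - 739/80*e13 + 1219/160*e23
R1 (1/3*e2) = 71/72 + 547/36*e12 + 1219/360*e13 + 739/180*e23
R1 (e3) = 739/60 + 1219/120*e12 + 547/12*e13 + 71/24*e23
Summing the partial products and collecting blades:
Answer: -15037/720 + 39703/1440*e12 + 28607/720*e13 + 21143/1440*e23


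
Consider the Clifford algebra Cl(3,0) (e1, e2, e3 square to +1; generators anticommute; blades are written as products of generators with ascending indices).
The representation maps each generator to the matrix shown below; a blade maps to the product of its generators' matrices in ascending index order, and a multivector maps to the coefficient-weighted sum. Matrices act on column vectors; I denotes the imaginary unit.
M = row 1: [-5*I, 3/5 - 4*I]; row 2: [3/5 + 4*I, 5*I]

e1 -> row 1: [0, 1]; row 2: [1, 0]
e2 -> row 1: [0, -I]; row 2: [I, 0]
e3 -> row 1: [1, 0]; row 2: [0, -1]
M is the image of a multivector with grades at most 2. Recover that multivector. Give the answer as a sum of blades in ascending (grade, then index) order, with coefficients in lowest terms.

Method: 1, rho(e1), rho(e2), rho(e3) form a trace-orthogonal basis of the 2x2 complex matrices (tr(X Y) = 2 if X = Y, else 0), so M = m0*1 + m1*rho(e1) + m2*rho(e2) + m3*rho(e3) with m0 = tr(M)/2 = 0, m1 = tr(M rho(e1))/2 = 3/5, m2 = tr(M rho(e2))/2 = 4, m3 = tr(M rho(e3))/2 = -5*I.
Multiplying table entries, the bivector images are rho(e1 e2) = I*rho(e3), rho(e1 e3) = -I*rho(e2), rho(e2 e3) = I*rho(e1); with real blade coefficients the real parts of m0..m3 are the coefficients of 1, e1, e2, e3 and the imaginary parts give the bivectors (e2 e3: Im m1, e1 e3: -Im m2, e1 e2: Im m3).
Answer: 3/5*e1 + 4*e2 - 5*e1 e2


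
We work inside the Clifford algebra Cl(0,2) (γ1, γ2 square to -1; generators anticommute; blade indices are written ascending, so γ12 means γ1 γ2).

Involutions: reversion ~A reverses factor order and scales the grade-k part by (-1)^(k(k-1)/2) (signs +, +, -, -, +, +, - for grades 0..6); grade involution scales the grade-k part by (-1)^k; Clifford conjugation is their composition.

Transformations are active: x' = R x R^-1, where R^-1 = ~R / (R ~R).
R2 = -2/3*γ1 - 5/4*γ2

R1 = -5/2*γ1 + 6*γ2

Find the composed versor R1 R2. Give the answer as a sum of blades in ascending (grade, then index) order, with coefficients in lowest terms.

Distribute over the terms of R1 (each basis-blade product reordered to ascending indices, repeated generators contracted through their squares):
(-5/2*γ1) R2 = -5/3 + 25/8*γ12
(6*γ2) R2 = 15/2 + 4*γ12
Summing the partial products and collecting blades:
Answer: 35/6 + 57/8*γ12


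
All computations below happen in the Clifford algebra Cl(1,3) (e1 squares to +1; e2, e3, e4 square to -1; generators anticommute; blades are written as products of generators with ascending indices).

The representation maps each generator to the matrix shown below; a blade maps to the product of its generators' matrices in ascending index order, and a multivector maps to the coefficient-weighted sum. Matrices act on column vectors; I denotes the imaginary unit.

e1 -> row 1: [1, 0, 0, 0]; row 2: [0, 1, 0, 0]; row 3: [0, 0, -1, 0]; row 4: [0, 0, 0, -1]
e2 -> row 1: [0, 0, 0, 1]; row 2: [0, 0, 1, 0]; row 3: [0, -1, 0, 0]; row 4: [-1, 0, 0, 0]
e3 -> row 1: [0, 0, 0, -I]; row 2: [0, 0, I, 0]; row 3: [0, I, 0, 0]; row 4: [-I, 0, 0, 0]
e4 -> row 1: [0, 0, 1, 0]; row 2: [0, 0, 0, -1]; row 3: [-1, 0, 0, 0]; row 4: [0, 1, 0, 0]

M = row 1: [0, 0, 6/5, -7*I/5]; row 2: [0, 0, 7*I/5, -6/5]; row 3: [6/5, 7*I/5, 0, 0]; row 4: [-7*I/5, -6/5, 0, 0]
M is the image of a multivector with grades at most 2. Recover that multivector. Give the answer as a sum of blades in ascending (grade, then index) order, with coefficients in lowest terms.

Method: the blade images are trace-orthogonal — tr(rho(e_A) rho(e_B)^-1) = 4 if A = B and 0 otherwise — and rho(e_A)^-1 = (e_A)^2 * rho(e_A) with (e_A)^2 = +1 or -1, so the coefficient of e_A in the preimage is (e_A)^2 * tr(M rho(e_A))/4.
Nonzero projections over blades of grade <= 2: e3: (e3)^2 = -1, tr(M rho(e3)) = -28/5, coefficient 7/5; e1 e4: (e1 e4)^2 = +1, tr(M rho(e1 e4)) = 24/5, coefficient 6/5. Every other blade of grade <= 2 projects to 0.
Answer: 7/5*e3 + 6/5*e1 e4
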